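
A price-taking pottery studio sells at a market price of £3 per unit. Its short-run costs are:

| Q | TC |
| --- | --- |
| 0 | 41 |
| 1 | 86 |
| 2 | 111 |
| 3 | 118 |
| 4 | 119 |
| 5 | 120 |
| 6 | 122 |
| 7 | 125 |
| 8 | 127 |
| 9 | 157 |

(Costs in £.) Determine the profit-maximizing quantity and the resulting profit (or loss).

Tabulate TR − TC: Q=0: -41; Q=1: -83; Q=2: -105; Q=3: -109; Q=4: -107; Q=5: -105; Q=6: -104; Q=7: -104; Q=8: -103; Q=9: -130.
Profit is highest at Q = 0. Equivalently, the lowest AVC in the table is 86/8 ≈ £10.75 at Q = 8, and P = £3 falls below it — price never covers variable cost, so the firm shuts down and loses only its fixed cost.

Q = 0 (shut down); profit = -£41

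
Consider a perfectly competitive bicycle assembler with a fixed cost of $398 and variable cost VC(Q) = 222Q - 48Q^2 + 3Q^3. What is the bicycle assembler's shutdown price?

The firm shuts down when price falls below the minimum of average variable cost. AVC = VC/Q = 222 - 48Q + 3Q^2.
At the minimum of AVC, MC = AVC. MC = 222 - 96Q + 9Q^2; setting MC = AVC gives 6Q^2 - 48Q = 0, so Q = 8. min AVC = 30.
The firm shuts down for any P below $30.

$30 per unit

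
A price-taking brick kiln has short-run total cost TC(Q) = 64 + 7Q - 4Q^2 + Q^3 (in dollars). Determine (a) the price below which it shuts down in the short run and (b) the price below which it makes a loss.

AVC = 7 - 4Q + Q^2; minimized at Q = 2, giving min AVC = $3. That is the shutdown price.
ATC = 64/Q + 7 - 4Q + Q^2. Setting dATC/dQ = −64/Q^2 − 4 + 2Q = 0 gives Q = 4 (since 2·4^3 − 4·4^2 = 64).
min ATC = 64/4 + 7 − 4·4 + 4^2 = $23. That is the break-even price.
For $3 ≤ P < $23 the firm produces at a loss; below $3 it shuts down.

Shutdown price = $3; break-even price = $23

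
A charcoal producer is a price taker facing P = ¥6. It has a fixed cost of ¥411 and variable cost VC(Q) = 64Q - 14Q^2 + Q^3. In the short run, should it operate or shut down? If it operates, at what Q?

From TC, MC = TC'(Q) = 64 - 28Q + 3Q^2 and AVC = VC/Q = 64 - 14Q + Q^2.
The AVC parabola has its vertex at Q = 14/2 = 7, where AVC = 64 - 14·7 + 7^2 = ¥15.
P = ¥6 lies below min AVC = ¥15; no output level covers variable cost.
Best response: produce nothing and absorb the ¥411 fixed cost.

Shut down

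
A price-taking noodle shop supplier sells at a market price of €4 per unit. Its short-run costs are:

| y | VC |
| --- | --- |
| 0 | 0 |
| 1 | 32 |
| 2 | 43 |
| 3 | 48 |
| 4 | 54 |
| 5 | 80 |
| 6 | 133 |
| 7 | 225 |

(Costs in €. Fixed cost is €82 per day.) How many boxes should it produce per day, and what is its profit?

y = 0 (shut down); profit = -€82

Profit at each row (π = 4y − TC): y=0: -82; y=1: -110; y=2: -117; y=3: -118; y=4: -120; y=5: -142; y=6: -191; y=7: -279.
Profit is highest at y = 0. Equivalently, the lowest AVC in the table is 54/4 ≈ €13.50 at y = 4, and P = €4 falls below it — price never covers variable cost, so the firm shuts down and loses only its fixed cost.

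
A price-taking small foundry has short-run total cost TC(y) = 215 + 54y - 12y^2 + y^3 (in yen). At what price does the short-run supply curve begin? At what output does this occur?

¥18 per unit, at y = 6

The firm shuts down when price falls below the minimum of average variable cost. AVC = VC/y = 54 - 12y + y^2.
dAVC/dy = -12 + 2y = 0 gives y = 6. min AVC = 54 - 12·6 + 6^2 = 18.
So the shutdown price is ¥18.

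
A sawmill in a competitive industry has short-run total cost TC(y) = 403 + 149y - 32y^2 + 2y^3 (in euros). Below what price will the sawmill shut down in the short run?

€21 per unit

The firm shuts down when price falls below the minimum of average variable cost. AVC = VC/y = 149 - 32y + 2y^2.
dAVC/dy = -32 + 4y = 0 gives y = 8. min AVC = 149 - 32·8 + 2·8^2 = 21.
So the shutdown price is €21.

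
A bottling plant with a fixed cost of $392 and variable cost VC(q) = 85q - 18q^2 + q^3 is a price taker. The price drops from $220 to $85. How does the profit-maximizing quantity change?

Output falls from 15 to 12

MC = 85 - 36q + 3q^2; the shutdown threshold is min AVC = $4 (at q = 9).
With P = $220 above the shutdown price, P = MC gives q = 15.
At P = $85 ≥ min AVC, set P = MC: q = 12. The firm stays open but cuts output.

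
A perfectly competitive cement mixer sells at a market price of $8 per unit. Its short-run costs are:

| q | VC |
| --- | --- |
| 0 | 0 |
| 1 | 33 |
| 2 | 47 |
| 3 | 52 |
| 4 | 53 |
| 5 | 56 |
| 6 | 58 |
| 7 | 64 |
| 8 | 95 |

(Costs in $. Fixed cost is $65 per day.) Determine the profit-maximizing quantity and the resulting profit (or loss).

Compute π = P·q − TC at each output: q=0: -65; q=1: -90; q=2: -96; q=3: -93; q=4: -86; q=5: -81; q=6: -75; q=7: -73; q=8: -96.
Profit is highest at q = 0. Equivalently, the lowest AVC in the table is 64/7 ≈ $9.14 at q = 7, and P = $8 falls below it — price never covers variable cost, so the firm shuts down and loses only its fixed cost.

q = 0 (shut down); profit = -$65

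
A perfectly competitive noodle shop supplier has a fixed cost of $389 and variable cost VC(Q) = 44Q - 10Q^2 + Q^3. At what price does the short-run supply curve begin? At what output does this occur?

The shutdown price is the minimum of AVC. VC = 44Q - 10Q^2 + Q^3, so AVC = 44 - 10Q + Q^2.
At the minimum of AVC, MC = AVC. MC = 44 - 20Q + 3Q^2; setting MC = AVC gives 2Q^2 - 10Q = 0, so Q = 5. min AVC = 19.
The firm shuts down for any P below $19.

$19 per unit, at Q = 5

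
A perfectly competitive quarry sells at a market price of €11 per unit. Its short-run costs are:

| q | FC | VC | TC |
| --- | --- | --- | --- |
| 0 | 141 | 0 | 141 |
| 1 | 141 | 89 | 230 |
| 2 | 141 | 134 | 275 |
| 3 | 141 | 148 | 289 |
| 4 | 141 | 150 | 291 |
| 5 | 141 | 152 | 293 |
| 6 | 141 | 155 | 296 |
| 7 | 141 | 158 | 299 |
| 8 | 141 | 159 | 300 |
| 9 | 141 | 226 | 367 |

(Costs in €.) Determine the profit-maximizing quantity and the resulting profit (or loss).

q = 0 (shut down); profit = -€141

Tabulate TR − TC: q=0: -141; q=1: -219; q=2: -253; q=3: -256; q=4: -247; q=5: -238; q=6: -230; q=7: -222; q=8: -212; q=9: -268.
Profit is highest at q = 0. Equivalently, the lowest AVC in the table is 159/8 ≈ €19.88 at q = 8, and P = €11 falls below it — price never covers variable cost, so the firm shuts down and loses only its fixed cost.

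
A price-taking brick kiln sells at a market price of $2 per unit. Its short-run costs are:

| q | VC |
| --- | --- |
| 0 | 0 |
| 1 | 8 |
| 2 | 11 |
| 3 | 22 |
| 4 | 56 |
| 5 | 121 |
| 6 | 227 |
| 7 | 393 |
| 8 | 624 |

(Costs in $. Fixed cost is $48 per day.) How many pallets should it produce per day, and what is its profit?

Compute π = P·q − TC at each output: q=0: -48; q=1: -54; q=2: -55; q=3: -64; q=4: -96; q=5: -159; q=6: -263; q=7: -427; q=8: -656.
Profit is highest at q = 0. Equivalently, the lowest AVC in the table is 11/2 ≈ $5.50 at q = 2, and P = $2 falls below it — price never covers variable cost, so the firm shuts down and loses only its fixed cost.

q = 0 (shut down); profit = -$48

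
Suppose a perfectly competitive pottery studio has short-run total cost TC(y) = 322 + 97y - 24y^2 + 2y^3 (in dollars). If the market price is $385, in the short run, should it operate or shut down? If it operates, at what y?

Produce at y = 12

Strip out fixed cost: VC = 97y - 24y^2 + 2y^3. Then AVC = 97 - 24y + 2y^2 and MC = 97 - 48y + 6y^2.
The AVC parabola has its vertex at y = 24/4 = 6, where AVC = 97 - 24·6 + 2·6^2 = $25.
Because $385 ≥ $25, revenue can cover variable cost; the firm operates.
Solving P = MC: -288 - 48y + 6y^2 = 0 ⇒ y = -4 or 12. On the upward-sloping branch, y* = 12.
Check: AVC at y = 12 is $97 ≤ P, so revenue covers variable cost.
Profit = P·y − TC = 385·12 − 1486 = $3134.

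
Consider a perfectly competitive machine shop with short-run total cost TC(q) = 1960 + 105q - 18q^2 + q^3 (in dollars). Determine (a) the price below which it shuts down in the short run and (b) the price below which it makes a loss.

AVC = 105 - 18q + q^2; minimized at q = 9, giving min AVC = $24. That is the shutdown price.
ATC = 1960/q + 105 - 18q + q^2. Setting dATC/dq = −1960/q^2 − 18 + 2q = 0 gives q = 14 (since 2·14^3 − 18·14^2 = 1960).
min ATC = 1960/14 + 105 − 18·14 + 14^2 = $189. That is the break-even price.
Between these two prices the firm operates at a loss; above $189 it earns a profit.

Shutdown price = $24; break-even price = $189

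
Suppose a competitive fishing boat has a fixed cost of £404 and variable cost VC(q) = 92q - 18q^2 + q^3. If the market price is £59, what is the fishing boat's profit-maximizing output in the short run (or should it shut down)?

Strip out fixed cost: VC = 92q - 18q^2 + q^3. Then AVC = 92 - 18q + q^2 and MC = 92 - 36q + 3q^2.
The AVC parabola has its vertex at q = 18/2 = 9, where AVC = 92 - 18·9 + 9^2 = £11.
P = £59 exceeds min AVC = £11, so the firm stays open.
P = MC gives 33 - 36q + 3q^2 = 0, with roots 1 and 11. Take the larger (rising MC): q* = 11.
Check: AVC at q = 11 is £15 ≤ P, so revenue covers variable cost.
Profit = P·q − TC = 59·11 − 569 = £80.

Produce at q = 11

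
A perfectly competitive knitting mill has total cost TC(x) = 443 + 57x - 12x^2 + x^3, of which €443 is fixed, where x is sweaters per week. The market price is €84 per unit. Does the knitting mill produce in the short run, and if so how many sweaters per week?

Produce at x = 9

Variable cost is VC = 57x - 12x^2 + x^3, so AVC = VC/x = 57 - 12x + x^2 and MC = dTC/dx = 57 - 24x + 3x^2.
AVC hits its minimum where MC = AVC, at x = 6, giving min AVC = 57 - 12·6 + 6^2 = €21.
Because €84 ≥ €21, revenue can cover variable cost; the firm operates.
Set P = MC: 84 = 57 - 24x + 3x^2 → -27 - 24x + 3x^2 = 0. The roots are x = -1 and x = 9; the profit-maximizing output is on the rising part of MC, so x* = 9.
Check: AVC at x = 9 is €30 ≤ P, so revenue covers variable cost.
Profit = P·x − TC = 84·9 − 713 = €43.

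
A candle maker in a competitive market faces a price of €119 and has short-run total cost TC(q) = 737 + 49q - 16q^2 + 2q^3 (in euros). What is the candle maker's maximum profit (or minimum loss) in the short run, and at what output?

AVC = 49 - 16q + 2q^2; min AVC = €17 at q = 4. Since P = €119 ≥ min AVC, the firm produces.
With MC = 49 - 32q + 6q^2, P = MC on the upward-sloping part at q* = 7.
TR = 119·7 = 833. TC = 737 + 245 = 982. Profit = 833 − 982 = -€149.
By producing, the firm covers all variable cost plus €588 of fixed cost; shutting down would lose the full €737.

Profit = -€149 at q = 7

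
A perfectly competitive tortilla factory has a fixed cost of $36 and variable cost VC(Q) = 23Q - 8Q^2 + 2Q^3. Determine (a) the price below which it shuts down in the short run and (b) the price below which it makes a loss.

Shutdown price = min AVC. AVC = 23 - 8Q + 2Q^2, with vertex at Q = 2 and minimum $15.
ATC = 36/Q + 23 - 8Q + 2Q^2. Setting dATC/dQ = −36/Q^2 − 8 + 4Q = 0 gives Q = 3 (since 4·3^3 − 8·3^2 = 36).
min ATC = 36/3 + 23 − 8·3 + 2·3^2 = $29. That is the break-even price.
Between these two prices the firm operates at a loss; above $29 it earns a profit.

Shutdown price = $15; break-even price = $29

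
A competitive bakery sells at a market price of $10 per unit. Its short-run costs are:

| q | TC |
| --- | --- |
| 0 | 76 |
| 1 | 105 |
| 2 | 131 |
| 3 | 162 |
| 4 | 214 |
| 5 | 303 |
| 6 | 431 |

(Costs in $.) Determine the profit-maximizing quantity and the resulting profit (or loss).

Profit at each row (π = 10q − TC): q=0: -76; q=1: -95; q=2: -111; q=3: -132; q=4: -174; q=5: -253; q=6: -371.
Profit is highest at q = 0. Equivalently, the lowest AVC in the table is 55/2 ≈ $27.50 at q = 2, and P = $10 falls below it — price never covers variable cost, so the firm shuts down and loses only its fixed cost.

q = 0 (shut down); profit = -$76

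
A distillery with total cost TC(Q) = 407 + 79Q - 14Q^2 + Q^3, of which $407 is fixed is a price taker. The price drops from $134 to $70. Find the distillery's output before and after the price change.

Output falls from 11 to 9

AVC = 79 - 14Q + Q^2, minimized at Q = 7 where min AVC = $30. MC = 79 - 28Q + 3Q^2.
With P = $134 above the shutdown price, P = MC gives Q = 11.
At P = $70 ≥ min AVC, set P = MC: Q = 9. The firm stays open but cuts output.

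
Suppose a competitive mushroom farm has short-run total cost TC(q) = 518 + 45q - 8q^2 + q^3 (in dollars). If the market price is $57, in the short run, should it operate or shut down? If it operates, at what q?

From TC, MC = TC'(q) = 45 - 16q + 3q^2 and AVC = VC/q = 45 - 8q + q^2.
AVC is minimized where dAVC/dq = -8 + 2q = 0, at q = 4; min AVC = 45 - 8·4 + 4^2 = $29.
P = $57 exceeds min AVC = $29, so the firm stays open.
Solving P = MC: -12 - 16q + 3q^2 = 0 ⇒ q = -2/3 or 6. On the upward-sloping branch, q* = 6.
Check: AVC at q = 6 is $33 ≤ P, so revenue covers variable cost.
Profit = P·q − TC = 57·6 − 716 = -$374, a loss, but smaller than the $518 fixed cost the firm would lose by shutting down.

Produce at q = 6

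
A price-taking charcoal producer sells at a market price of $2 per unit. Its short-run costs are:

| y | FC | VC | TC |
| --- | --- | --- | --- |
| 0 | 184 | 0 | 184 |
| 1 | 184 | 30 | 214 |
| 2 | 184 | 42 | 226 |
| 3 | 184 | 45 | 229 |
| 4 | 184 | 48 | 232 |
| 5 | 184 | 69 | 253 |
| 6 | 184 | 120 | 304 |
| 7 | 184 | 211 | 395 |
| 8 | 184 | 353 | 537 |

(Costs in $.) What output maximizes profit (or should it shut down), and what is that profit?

Profit at each row (π = 2y − TC): y=0: -184; y=1: -212; y=2: -222; y=3: -223; y=4: -224; y=5: -243; y=6: -292; y=7: -381; y=8: -521.
Profit is highest at y = 0. Equivalently, the lowest AVC in the table is 48/4 ≈ $12 at y = 4, and P = $2 falls below it — price never covers variable cost, so the firm shuts down and loses only its fixed cost.

y = 0 (shut down); profit = -$184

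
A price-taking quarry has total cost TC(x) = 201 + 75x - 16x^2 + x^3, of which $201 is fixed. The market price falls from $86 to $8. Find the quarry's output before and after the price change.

MC = 75 - 32x + 3x^2; the shutdown threshold is min AVC = $11 (at x = 8).
With P = $86 above the shutdown price, P = MC gives x = 11.
At P = $8 < min AVC = $11, price no longer covers variable cost at any output, so the firm shuts down: x = 0.

Output falls from 11 to 0 (the firm shuts down)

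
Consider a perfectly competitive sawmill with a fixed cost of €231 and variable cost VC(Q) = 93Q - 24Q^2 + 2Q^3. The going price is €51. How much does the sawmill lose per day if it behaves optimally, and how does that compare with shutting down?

Profit = -€35 at Q = 7

AVC = 93 - 24Q + 2Q^2 has its minimum €21 at Q = 6; price €51 clears that bar, so the firm operates.
With MC = 93 - 48Q + 6Q^2, P = MC on the upward-sloping part at Q* = 7.
TR = 51·7 = 357. TC = 231 + 161 = 392. Profit = 357 − 392 = -€35.
By producing, the firm covers all variable cost plus €196 of fixed cost; shutting down would lose the full €231.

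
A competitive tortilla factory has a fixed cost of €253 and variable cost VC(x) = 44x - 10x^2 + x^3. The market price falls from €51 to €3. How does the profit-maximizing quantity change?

MC = 44 - 20x + 3x^2; the shutdown threshold is min AVC = €19 (at x = 5).
With P = €51 above the shutdown price, P = MC gives x = 7.
At P = €3 < min AVC = €19, price no longer covers variable cost at any output, so the firm shuts down: x = 0.

Output falls from 7 to 0 (the firm shuts down)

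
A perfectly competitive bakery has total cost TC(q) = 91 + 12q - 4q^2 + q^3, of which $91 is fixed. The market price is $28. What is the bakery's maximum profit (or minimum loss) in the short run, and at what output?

Profit = -$27 at q = 4

AVC = 12 - 4q + q^2; min AVC = $8 at q = 2. Since P = $28 ≥ min AVC, the firm produces.
With MC = 12 - 8q + 3q^2, P = MC on the upward-sloping part at q* = 4.
TR = 28·4 = 112. TC = 91 + 48 = 139. Profit = 112 − 139 = -$27.
By producing, the firm covers all variable cost plus $64 of fixed cost; shutting down would lose the full $91.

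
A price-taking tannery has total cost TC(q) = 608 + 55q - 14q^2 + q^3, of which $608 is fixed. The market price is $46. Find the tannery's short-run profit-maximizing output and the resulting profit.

Profit = -$284 at q = 9

AVC = 55 - 14q + q^2; min AVC = $6 at q = 7. Since P = $46 ≥ min AVC, the firm produces.
MC = 55 - 28q + 3q^2. Setting P = MC and taking the root on the rising branch gives q* = 9.
TR = 46·9 = 414. TC = 608 + 90 = 698. Profit = 414 − 698 = -$284.
That loss of $284 beats the $608 the firm would lose by shutting down; producing recovers $324 of fixed cost.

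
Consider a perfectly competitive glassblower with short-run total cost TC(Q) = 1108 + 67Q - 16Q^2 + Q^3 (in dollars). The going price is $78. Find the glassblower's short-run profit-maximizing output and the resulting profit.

Profit = -$382 at Q = 11

AVC = 67 - 16Q + Q^2 has its minimum $3 at Q = 8; price $78 clears that bar, so the firm operates.
MC = 67 - 32Q + 3Q^2. Setting P = MC and taking the root on the rising branch gives Q* = 11.
TR = 78·11 = 858. TC = 1108 + 132 = 1240. Profit = 858 − 1240 = -$382.
Shutting down would mean losing the fixed cost of $1108, so operating at a loss of $382 is better by $726.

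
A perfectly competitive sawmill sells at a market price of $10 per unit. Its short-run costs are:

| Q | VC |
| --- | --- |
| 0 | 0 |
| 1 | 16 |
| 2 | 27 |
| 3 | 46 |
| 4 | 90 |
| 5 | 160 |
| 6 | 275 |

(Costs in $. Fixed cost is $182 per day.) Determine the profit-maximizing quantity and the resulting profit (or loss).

Q = 0 (shut down); profit = -$182

Compute π = P·Q − TC at each output: Q=0: -182; Q=1: -188; Q=2: -189; Q=3: -198; Q=4: -232; Q=5: -292; Q=6: -397.
Profit is highest at Q = 0. Equivalently, the lowest AVC in the table is 27/2 ≈ $13.50 at Q = 2, and P = $10 falls below it — price never covers variable cost, so the firm shuts down and loses only its fixed cost.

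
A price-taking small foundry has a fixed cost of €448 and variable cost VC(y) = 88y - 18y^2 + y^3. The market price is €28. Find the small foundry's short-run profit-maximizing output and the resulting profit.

AVC = 88 - 18y + y^2; min AVC = €7 at y = 9. Since P = €28 ≥ min AVC, the firm produces.
With MC = 88 - 36y + 3y^2, P = MC on the upward-sloping part at y* = 10.
TR = 28·10 = 280. TC = 448 + 80 = 528. Profit = 280 − 528 = -€248.
That loss of €248 beats the €448 the firm would lose by shutting down; producing recovers €200 of fixed cost.

Profit = -€248 at y = 10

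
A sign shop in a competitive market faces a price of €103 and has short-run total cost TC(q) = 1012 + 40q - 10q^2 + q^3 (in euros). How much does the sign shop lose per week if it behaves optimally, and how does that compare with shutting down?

Profit = -€364 at q = 9

AVC = 40 - 10q + q^2; min AVC = €15 at q = 5. Since P = €103 ≥ min AVC, the firm produces.
MC = 40 - 20q + 3q^2. Setting P = MC and taking the root on the rising branch gives q* = 9.
TR = 103·9 = 927. TC = 1012 + 279 = 1291. Profit = 927 − 1291 = -€364.
By producing, the firm covers all variable cost plus €648 of fixed cost; shutting down would lose the full €1012.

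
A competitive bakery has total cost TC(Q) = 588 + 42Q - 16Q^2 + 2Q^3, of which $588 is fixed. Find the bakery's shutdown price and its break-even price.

AVC = 42 - 16Q + 2Q^2; minimized at Q = 4, giving min AVC = $10. That is the shutdown price.
ATC = 588/Q + 42 - 16Q + 2Q^2. Setting dATC/dQ = −588/Q^2 − 16 + 4Q = 0 gives Q = 7 (since 4·7^3 − 16·7^2 = 588).
min ATC = 588/7 + 42 − 16·7 + 2·7^2 = $112. That is the break-even price.
Between these two prices the firm operates at a loss; above $112 it earns a profit.

Shutdown price = $10; break-even price = $112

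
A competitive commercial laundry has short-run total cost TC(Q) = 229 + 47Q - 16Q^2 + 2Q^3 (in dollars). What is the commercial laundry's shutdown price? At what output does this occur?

$15 per unit, at Q = 4

The shutdown price is the minimum of AVC. VC = 47Q - 16Q^2 + 2Q^3, so AVC = 47 - 16Q + 2Q^2.
dAVC/dQ = -16 + 4Q = 0 gives Q = 4. min AVC = 47 - 16·4 + 2·4^2 = 15.
So the shutdown price is $15.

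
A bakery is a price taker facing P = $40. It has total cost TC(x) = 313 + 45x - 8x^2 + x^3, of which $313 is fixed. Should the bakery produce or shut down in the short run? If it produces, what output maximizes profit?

Produce at x = 5

Variable cost is VC = 45x - 8x^2 + x^3, so AVC = VC/x = 45 - 8x + x^2 and MC = dTC/dx = 45 - 16x + 3x^2.
AVC is minimized where dAVC/dx = -8 + 2x = 0, at x = 4; min AVC = 45 - 8·4 + 4^2 = $29.
Since P = $40 ≥ min AVC = $29, price covers variable cost and the firm should produce.
P = MC gives 5 - 16x + 3x^2 = 0, with roots 1/3 and 5. Take the larger (rising MC): x* = 5.
Check: AVC at x = 5 is $30 ≤ P, so revenue covers variable cost.
Profit = P·x − TC = 40·5 − 463 = -$263, a loss, but smaller than the $313 fixed cost the firm would lose by shutting down.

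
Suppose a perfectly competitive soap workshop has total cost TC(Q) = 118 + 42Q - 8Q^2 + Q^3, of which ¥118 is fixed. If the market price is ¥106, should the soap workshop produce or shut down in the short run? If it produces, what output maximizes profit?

Produce at Q = 8

Variable cost is VC = 42Q - 8Q^2 + Q^3, so AVC = VC/Q = 42 - 8Q + Q^2 and MC = dTC/dQ = 42 - 16Q + 3Q^2.
The AVC parabola has its vertex at Q = 8/2 = 4, where AVC = 42 - 8·4 + 4^2 = ¥26.
P = ¥106 exceeds min AVC = ¥26, so the firm stays open.
Set P = MC: 106 = 42 - 16Q + 3Q^2 → -64 - 16Q + 3Q^2 = 0. The roots are Q = -8/3 and Q = 8; the profit-maximizing output is on the rising part of MC, so Q* = 8.
Check: AVC at Q = 8 is ¥42 ≤ P, so revenue covers variable cost.
Profit = P·Q − TC = 106·8 − 454 = ¥394.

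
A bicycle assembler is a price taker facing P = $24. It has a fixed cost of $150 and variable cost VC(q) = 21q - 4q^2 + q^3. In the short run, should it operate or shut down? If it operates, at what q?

Variable cost is VC = 21q - 4q^2 + q^3, so AVC = VC/q = 21 - 4q + q^2 and MC = dTC/dq = 21 - 8q + 3q^2.
AVC is minimized where dAVC/dq = -4 + 2q = 0, at q = 2; min AVC = 21 - 4·2 + 2^2 = $17.
P = $24 exceeds min AVC = $17, so the firm stays open.
Solving P = MC: -3 - 8q + 3q^2 = 0 ⇒ q = -1/3 or 3. On the upward-sloping branch, q* = 3.
Check: AVC at q = 3 is $18 ≤ P, so revenue covers variable cost.
Profit = P·q − TC = 24·3 − 204 = -$132, a loss, but smaller than the $150 fixed cost the firm would lose by shutting down.

Produce at q = 3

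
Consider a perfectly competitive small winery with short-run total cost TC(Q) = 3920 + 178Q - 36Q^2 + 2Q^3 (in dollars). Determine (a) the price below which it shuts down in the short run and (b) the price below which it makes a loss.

Shutdown price = min AVC. AVC = 178 - 36Q + 2Q^2, with vertex at Q = 9 and minimum $16.
ATC = 3920/Q + 178 - 36Q + 2Q^2. Setting dATC/dQ = −3920/Q^2 − 36 + 4Q = 0 gives Q = 14 (since 4·14^3 − 36·14^2 = 3920).
min ATC = 3920/14 + 178 − 36·14 + 2·14^2 = $346. That is the break-even price.
For $16 ≤ P < $346 the firm produces at a loss; below $16 it shuts down.

Shutdown price = $16; break-even price = $346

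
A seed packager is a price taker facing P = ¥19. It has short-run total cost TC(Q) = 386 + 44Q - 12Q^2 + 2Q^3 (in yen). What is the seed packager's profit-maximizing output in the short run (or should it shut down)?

From TC, MC = TC'(Q) = 44 - 24Q + 6Q^2 and AVC = VC/Q = 44 - 12Q + 2Q^2.
The AVC parabola has its vertex at Q = 12/4 = 3, where AVC = 44 - 12·3 + 2·3^2 = ¥26.
Since P = ¥19 < min AVC = ¥26, price fails to cover variable cost at any output.
The firm minimizes its loss by shutting down and losing only its fixed cost of ¥386.

Shut down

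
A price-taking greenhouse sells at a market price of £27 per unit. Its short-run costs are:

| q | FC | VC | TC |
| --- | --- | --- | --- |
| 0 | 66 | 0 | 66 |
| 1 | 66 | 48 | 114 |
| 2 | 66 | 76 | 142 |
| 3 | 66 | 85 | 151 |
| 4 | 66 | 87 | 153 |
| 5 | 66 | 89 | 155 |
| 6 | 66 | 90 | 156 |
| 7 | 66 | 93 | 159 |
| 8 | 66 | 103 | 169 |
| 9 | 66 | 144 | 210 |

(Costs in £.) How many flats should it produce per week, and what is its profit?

Profit at each row (π = 27q − TC): q=0: -66; q=1: -87; q=2: -88; q=3: -70; q=4: -45; q=5: -20; q=6: 6; q=7: 30; q=8: 47; q=9: 33.
Profit is maximized at q = 8. AVC there is 103/8 = £12.88 ≤ P, so producing beats shutting down (which would give -£66).

q = 8; profit = £47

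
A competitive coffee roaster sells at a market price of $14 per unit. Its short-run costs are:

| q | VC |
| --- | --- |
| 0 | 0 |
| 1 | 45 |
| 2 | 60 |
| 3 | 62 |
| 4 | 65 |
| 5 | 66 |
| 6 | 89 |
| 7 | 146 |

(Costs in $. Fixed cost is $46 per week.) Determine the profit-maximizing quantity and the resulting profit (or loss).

Compute π = P·q − TC at each output: q=0: -46; q=1: -77; q=2: -78; q=3: -66; q=4: -55; q=5: -42; q=6: -51; q=7: -94.
Profit is maximized at q = 5. AVC there is 66/5 = $13.20 ≤ P, so producing beats shutting down (which would give -$46).

q = 5; profit = -$42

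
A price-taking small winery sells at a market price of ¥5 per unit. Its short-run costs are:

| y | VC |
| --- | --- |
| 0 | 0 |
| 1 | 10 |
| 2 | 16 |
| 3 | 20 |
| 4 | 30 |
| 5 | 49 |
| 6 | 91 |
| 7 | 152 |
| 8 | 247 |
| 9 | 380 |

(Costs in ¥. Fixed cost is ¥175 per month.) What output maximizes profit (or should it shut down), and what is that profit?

y = 0 (shut down); profit = -¥175

Compute π = P·y − TC at each output: y=0: -175; y=1: -180; y=2: -181; y=3: -180; y=4: -185; y=5: -199; y=6: -236; y=7: -292; y=8: -382; y=9: -510.
Profit is highest at y = 0. Equivalently, the lowest AVC in the table is 20/3 ≈ ¥6.67 at y = 3, and P = ¥5 falls below it — price never covers variable cost, so the firm shuts down and loses only its fixed cost.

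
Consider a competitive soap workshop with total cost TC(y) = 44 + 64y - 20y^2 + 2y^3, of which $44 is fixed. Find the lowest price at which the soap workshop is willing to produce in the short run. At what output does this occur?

$14 per unit, at y = 5

The shutdown price is the minimum of AVC. VC = 64y - 20y^2 + 2y^3, so AVC = 64 - 20y + 2y^2.
At the minimum of AVC, MC = AVC. MC = 64 - 40y + 6y^2; setting MC = AVC gives 4y^2 - 20y = 0, so y = 5. min AVC = 14.
So the shutdown price is $14.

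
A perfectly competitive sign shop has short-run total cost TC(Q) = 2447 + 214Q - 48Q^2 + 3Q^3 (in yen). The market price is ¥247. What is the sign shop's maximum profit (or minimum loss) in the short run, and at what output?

AVC = 214 - 48Q + 3Q^2 has its minimum ¥22 at Q = 8; price ¥247 clears that bar, so the firm operates.
With MC = 214 - 96Q + 9Q^2, P = MC on the upward-sloping part at Q* = 11.
TR = 247·11 = 2717. TC = 2447 + 539 = 2986. Profit = 2717 − 2986 = -¥269.
By producing, the firm covers all variable cost plus ¥2178 of fixed cost; shutting down would lose the full ¥2447.

Profit = -¥269 at Q = 11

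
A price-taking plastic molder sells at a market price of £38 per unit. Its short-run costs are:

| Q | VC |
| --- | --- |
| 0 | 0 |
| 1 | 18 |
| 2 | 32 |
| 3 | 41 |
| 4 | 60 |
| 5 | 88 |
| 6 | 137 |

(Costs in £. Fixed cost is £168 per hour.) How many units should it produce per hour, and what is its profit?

Profit at each row (π = 38Q − TC): Q=0: -168; Q=1: -148; Q=2: -124; Q=3: -95; Q=4: -76; Q=5: -66; Q=6: -77.
Profit is maximized at Q = 5. AVC there is 88/5 = £17.60 ≤ P, so producing beats shutting down (which would give -£168).

Q = 5; profit = -£66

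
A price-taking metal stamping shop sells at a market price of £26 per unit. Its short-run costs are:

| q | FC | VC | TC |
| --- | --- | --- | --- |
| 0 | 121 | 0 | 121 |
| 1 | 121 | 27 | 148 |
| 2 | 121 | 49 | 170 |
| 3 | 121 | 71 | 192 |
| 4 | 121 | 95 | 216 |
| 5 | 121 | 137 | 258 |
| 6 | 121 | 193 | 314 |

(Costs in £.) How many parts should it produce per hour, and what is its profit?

q = 4; profit = -£112

Profit at each row (π = 26q − TC): q=0: -121; q=1: -122; q=2: -118; q=3: -114; q=4: -112; q=5: -128; q=6: -158.
Profit is maximized at q = 4. AVC there is 95/4 = £23.75 ≤ P, so producing beats shutting down (which would give -£121).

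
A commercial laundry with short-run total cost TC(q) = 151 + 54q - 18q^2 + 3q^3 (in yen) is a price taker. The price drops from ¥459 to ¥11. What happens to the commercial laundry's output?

Output falls from 9 to 0 (the firm shuts down)

AVC = 54 - 18q + 3q^2, minimized at q = 3 where min AVC = ¥27. MC = 54 - 36q + 9q^2.
At P = ¥459 ≥ min AVC, set P = MC on the rising branch: q = 9.
At P = ¥11 < min AVC = ¥27, price no longer covers variable cost at any output, so the firm shuts down: q = 0.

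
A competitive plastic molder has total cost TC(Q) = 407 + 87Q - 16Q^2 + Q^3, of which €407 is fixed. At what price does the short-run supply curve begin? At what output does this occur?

€23 per unit, at Q = 8

Short-run supply begins at min AVC. From VC = 87Q - 16Q^2 + Q^3, AVC = 87 - 16Q + Q^2.
dAVC/dQ = -16 + 2Q = 0 gives Q = 8. min AVC = 87 - 16·8 + 8^2 = 23.
For P < €23 the firm produces nothing.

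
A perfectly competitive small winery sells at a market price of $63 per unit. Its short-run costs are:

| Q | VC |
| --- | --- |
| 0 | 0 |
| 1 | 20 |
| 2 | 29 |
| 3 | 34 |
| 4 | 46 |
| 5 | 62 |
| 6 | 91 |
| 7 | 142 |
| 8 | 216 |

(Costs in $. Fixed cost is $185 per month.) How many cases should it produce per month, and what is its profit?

Q = 7; profit = $114

Tabulate TR − TC: Q=0: -185; Q=1: -142; Q=2: -88; Q=3: -30; Q=4: 21; Q=5: 68; Q=6: 102; Q=7: 114; Q=8: 103.
Profit is maximized at Q = 7. AVC there is 142/7 = $20.29 ≤ P, so producing beats shutting down (which would give -$185).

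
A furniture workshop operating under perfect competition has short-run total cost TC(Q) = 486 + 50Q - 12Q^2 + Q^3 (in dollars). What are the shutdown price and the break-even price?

Shutdown price = $14; break-even price = $77

Shutdown price = min AVC. AVC = 50 - 12Q + Q^2, with vertex at Q = 6 and minimum $14.
ATC = 486/Q + 50 - 12Q + Q^2. Setting dATC/dQ = −486/Q^2 − 12 + 2Q = 0 gives Q = 9 (since 2·9^3 − 12·9^2 = 486).
min ATC = 486/9 + 50 − 12·9 + 9^2 = $77. That is the break-even price.
For $14 ≤ P < $77 the firm produces at a loss; below $14 it shuts down.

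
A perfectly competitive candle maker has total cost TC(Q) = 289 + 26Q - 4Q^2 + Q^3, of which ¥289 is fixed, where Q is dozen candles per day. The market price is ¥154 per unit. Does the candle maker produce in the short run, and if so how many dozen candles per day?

Produce at Q = 8

Strip out fixed cost: VC = 26Q - 4Q^2 + Q^3. Then AVC = 26 - 4Q + Q^2 and MC = 26 - 8Q + 3Q^2.
AVC is minimized where dAVC/dQ = -4 + 2Q = 0, at Q = 2; min AVC = 26 - 4·2 + 2^2 = ¥22.
Since P = ¥154 ≥ min AVC = ¥22, price covers variable cost and the firm should produce.
P = MC gives -128 - 8Q + 3Q^2 = 0, with roots -16/3 and 8. Take the larger (rising MC): Q* = 8.
Check: AVC at Q = 8 is ¥58 ≤ P, so revenue covers variable cost.
Profit = P·Q − TC = 154·8 − 753 = ¥479.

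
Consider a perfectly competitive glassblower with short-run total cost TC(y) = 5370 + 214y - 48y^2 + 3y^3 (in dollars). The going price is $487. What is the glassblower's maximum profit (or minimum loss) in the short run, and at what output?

Profit = -$300 at y = 13

AVC = 214 - 48y + 3y^2 has its minimum $22 at y = 8; price $487 clears that bar, so the firm operates.
With MC = 214 - 96y + 9y^2, P = MC on the upward-sloping part at y* = 13.
TR = 487·13 = 6331. TC = 5370 + 1261 = 6631. Profit = 6331 − 6631 = -$300.
That loss of $300 beats the $5370 the firm would lose by shutting down; producing recovers $5070 of fixed cost.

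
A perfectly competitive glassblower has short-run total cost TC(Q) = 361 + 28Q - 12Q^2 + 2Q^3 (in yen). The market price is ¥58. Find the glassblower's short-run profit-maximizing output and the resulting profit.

AVC = 28 - 12Q + 2Q^2 has its minimum ¥10 at Q = 3; price ¥58 clears that bar, so the firm operates.
MC = 28 - 24Q + 6Q^2. Setting P = MC and taking the root on the rising branch gives Q* = 5.
TR = 58·5 = 290. TC = 361 + 90 = 451. Profit = 290 − 451 = -¥161.
Shutting down would mean losing the fixed cost of ¥361, so operating at a loss of ¥161 is better by ¥200.

Profit = -¥161 at Q = 5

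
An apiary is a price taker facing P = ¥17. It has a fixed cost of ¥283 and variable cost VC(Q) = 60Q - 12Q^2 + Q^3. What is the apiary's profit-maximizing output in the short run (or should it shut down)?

Variable cost is VC = 60Q - 12Q^2 + Q^3, so AVC = VC/Q = 60 - 12Q + Q^2 and MC = dTC/dQ = 60 - 24Q + 3Q^2.
The AVC parabola has its vertex at Q = 12/2 = 6, where AVC = 60 - 12·6 + 6^2 = ¥24.
P = ¥17 lies below min AVC = ¥24; no output level covers variable cost.
Shutting down limits the loss to fixed cost, ¥283.

Shut down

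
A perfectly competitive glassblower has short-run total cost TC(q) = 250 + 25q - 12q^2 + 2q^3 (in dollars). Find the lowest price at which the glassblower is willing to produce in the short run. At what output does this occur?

The shutdown price is the minimum of AVC. VC = 25q - 12q^2 + 2q^3, so AVC = 25 - 12q + 2q^2.
At the minimum of AVC, MC = AVC. MC = 25 - 24q + 6q^2; setting MC = AVC gives 4q^2 - 12q = 0, so q = 3. min AVC = 7.
The firm shuts down for any P below $7.

$7 per unit, at q = 3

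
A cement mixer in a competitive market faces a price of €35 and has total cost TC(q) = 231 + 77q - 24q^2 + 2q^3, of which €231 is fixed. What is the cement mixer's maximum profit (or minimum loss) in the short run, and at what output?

AVC = 77 - 24q + 2q^2 has its minimum €5 at q = 6; price €35 clears that bar, so the firm operates.
MC = 77 - 48q + 6q^2. Setting P = MC and taking the root on the rising branch gives q* = 7.
TR = 35·7 = 245. TC = 231 + 49 = 280. Profit = 245 − 280 = -€35.
That loss of €35 beats the €231 the firm would lose by shutting down; producing recovers €196 of fixed cost.

Profit = -€35 at q = 7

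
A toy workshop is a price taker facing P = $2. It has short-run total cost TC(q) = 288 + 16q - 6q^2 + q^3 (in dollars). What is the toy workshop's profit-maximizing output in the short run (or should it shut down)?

Shut down

Variable cost is VC = 16q - 6q^2 + q^3, so AVC = VC/q = 16 - 6q + q^2 and MC = dTC/dq = 16 - 12q + 3q^2.
AVC hits its minimum where MC = AVC, at q = 3, giving min AVC = 16 - 6·3 + 3^2 = $7.
With P < min AVC ($2 < $7), every unit sold adds to the loss.
The firm minimizes its loss by shutting down and losing only its fixed cost of $288.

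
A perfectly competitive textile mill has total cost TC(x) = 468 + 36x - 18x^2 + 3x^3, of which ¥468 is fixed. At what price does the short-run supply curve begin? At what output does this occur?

¥9 per unit, at x = 3

The firm shuts down when price falls below the minimum of average variable cost. AVC = VC/x = 36 - 18x + 3x^2.
dAVC/dx = -18 + 6x = 0 gives x = 3. min AVC = 36 - 18·3 + 3·3^2 = 9.
For P < ¥9 the firm produces nothing.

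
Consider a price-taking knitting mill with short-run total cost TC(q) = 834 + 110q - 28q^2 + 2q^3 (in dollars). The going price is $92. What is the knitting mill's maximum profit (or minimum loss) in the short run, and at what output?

AVC = 110 - 28q + 2q^2; min AVC = $12 at q = 7. Since P = $92 ≥ min AVC, the firm produces.
With MC = 110 - 56q + 6q^2, P = MC on the upward-sloping part at q* = 9.
TR = 92·9 = 828. TC = 834 + 180 = 1014. Profit = 828 − 1014 = -$186.
Shutting down would mean losing the fixed cost of $834, so operating at a loss of $186 is better by $648.

Profit = -$186 at q = 9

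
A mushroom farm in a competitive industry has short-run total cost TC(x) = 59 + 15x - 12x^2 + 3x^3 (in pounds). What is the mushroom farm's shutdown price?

£3 per unit

The firm shuts down when price falls below the minimum of average variable cost. AVC = VC/x = 15 - 12x + 3x^2.
At the minimum of AVC, MC = AVC. MC = 15 - 24x + 9x^2; setting MC = AVC gives 6x^2 - 12x = 0, so x = 2. min AVC = 3.
For P < £3 the firm produces nothing.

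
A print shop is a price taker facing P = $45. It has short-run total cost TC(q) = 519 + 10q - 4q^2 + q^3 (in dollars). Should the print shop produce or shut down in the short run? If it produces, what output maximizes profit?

Produce at q = 5

From TC, MC = TC'(q) = 10 - 8q + 3q^2 and AVC = VC/q = 10 - 4q + q^2.
The AVC parabola has its vertex at q = 4/2 = 2, where AVC = 10 - 4·2 + 2^2 = $6.
Since P = $45 ≥ min AVC = $6, price covers variable cost and the firm should produce.
Solving P = MC: -35 - 8q + 3q^2 = 0 ⇒ q = -7/3 or 5. On the upward-sloping branch, q* = 5.
Check: AVC at q = 5 is $15 ≤ P, so revenue covers variable cost.
Profit = P·q − TC = 45·5 − 594 = -$369, a loss, but smaller than the $519 fixed cost the firm would lose by shutting down.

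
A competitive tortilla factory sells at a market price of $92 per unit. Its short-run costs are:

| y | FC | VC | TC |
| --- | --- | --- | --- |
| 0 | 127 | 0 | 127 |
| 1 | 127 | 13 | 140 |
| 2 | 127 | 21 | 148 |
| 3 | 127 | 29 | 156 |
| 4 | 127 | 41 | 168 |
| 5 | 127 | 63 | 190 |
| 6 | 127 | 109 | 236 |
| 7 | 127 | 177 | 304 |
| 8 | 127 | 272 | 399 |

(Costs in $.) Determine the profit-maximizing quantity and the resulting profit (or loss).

y = 7; profit = $340

Compute π = P·y − TC at each output: y=0: -127; y=1: -48; y=2: 36; y=3: 120; y=4: 200; y=5: 270; y=6: 316; y=7: 340; y=8: 337.
Profit is maximized at y = 7. AVC there is 177/7 = $25.29 ≤ P, so producing beats shutting down (which would give -$127).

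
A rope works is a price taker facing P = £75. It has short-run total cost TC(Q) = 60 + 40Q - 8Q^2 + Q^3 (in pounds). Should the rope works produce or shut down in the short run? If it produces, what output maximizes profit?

Variable cost is VC = 40Q - 8Q^2 + Q^3, so AVC = VC/Q = 40 - 8Q + Q^2 and MC = dTC/dQ = 40 - 16Q + 3Q^2.
The AVC parabola has its vertex at Q = 8/2 = 4, where AVC = 40 - 8·4 + 4^2 = £24.
P = £75 exceeds min AVC = £24, so the firm stays open.
Solving P = MC: -35 - 16Q + 3Q^2 = 0 ⇒ Q = -5/3 or 7. On the upward-sloping branch, Q* = 7.
Check: AVC at Q = 7 is £33 ≤ P, so revenue covers variable cost.
Profit = P·Q − TC = 75·7 − 291 = £234.

Produce at Q = 7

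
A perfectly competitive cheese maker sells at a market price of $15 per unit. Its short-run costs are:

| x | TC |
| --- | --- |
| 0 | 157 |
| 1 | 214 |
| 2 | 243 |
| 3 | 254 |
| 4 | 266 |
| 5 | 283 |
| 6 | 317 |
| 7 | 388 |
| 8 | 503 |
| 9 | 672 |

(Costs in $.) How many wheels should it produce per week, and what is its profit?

Compute π = P·x − TC at each output: x=0: -157; x=1: -199; x=2: -213; x=3: -209; x=4: -206; x=5: -208; x=6: -227; x=7: -283; x=8: -383; x=9: -537.
Profit is highest at x = 0. Equivalently, the lowest AVC in the table is 126/5 ≈ $25.20 at x = 5, and P = $15 falls below it — price never covers variable cost, so the firm shuts down and loses only its fixed cost.

x = 0 (shut down); profit = -$157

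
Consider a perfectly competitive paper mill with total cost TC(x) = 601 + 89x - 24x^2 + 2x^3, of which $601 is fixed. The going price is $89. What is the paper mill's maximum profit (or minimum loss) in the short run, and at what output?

AVC = 89 - 24x + 2x^2 has its minimum $17 at x = 6; price $89 clears that bar, so the firm operates.
With MC = 89 - 48x + 6x^2, P = MC on the upward-sloping part at x* = 8.
TR = 89·8 = 712. TC = 601 + 200 = 801. Profit = 712 − 801 = -$89.
Shutting down would mean losing the fixed cost of $601, so operating at a loss of $89 is better by $512.

Profit = -$89 at x = 8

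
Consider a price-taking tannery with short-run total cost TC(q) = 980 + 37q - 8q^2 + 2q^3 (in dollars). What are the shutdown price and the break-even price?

AVC = 37 - 8q + 2q^2; minimized at q = 2, giving min AVC = $29. That is the shutdown price.
ATC = 980/q + 37 - 8q + 2q^2. Setting dATC/dq = −980/q^2 − 8 + 4q = 0 gives q = 7 (since 4·7^3 − 8·7^2 = 980).
min ATC = 980/7 + 37 − 8·7 + 2·7^2 = $219. That is the break-even price.
For $29 ≤ P < $219 the firm produces at a loss; below $29 it shuts down.

Shutdown price = $29; break-even price = $219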